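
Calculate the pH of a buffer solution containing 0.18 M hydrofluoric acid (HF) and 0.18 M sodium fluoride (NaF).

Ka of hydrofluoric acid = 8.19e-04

pKa = -log(8.19e-04) = 3.09. pH = pKa + log([A⁻]/[HA]) = 3.09 + log(0.18/0.18)

pH = 3.09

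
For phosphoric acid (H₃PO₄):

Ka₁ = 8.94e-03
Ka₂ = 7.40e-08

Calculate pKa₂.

pKa₂ = -log(Ka₂) = -log(7.40e-08) = 7.13.

pK_{a2} = 7.13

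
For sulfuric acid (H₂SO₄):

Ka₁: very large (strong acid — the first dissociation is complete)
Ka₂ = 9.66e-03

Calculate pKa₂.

pKa₂ = -log(Ka₂) = -log(9.66e-03) = 2.02.

pK_{a2} = 2.02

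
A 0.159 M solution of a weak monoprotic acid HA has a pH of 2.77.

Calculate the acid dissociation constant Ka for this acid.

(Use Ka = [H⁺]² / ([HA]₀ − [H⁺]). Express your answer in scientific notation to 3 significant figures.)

[H⁺] = 10^(−pH) = 10^(−2.77) = 1.698e-03 M. For HA ⇌ H⁺ + A⁻, Ka = [H⁺][A⁻]/[HA] = [H⁺]² / ([HA]₀ − [H⁺]) = (1.698e-03)² / (0.159 − 1.698e-03) = 1.83e-05.

K_a = 1.83e-05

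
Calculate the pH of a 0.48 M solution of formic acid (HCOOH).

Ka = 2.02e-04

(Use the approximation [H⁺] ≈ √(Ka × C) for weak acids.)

[H⁺] = √(Ka × C) = √(2.02e-04 × 0.48) = 9.8468e-03. pH = -log(9.8468e-03)

pH = 2.01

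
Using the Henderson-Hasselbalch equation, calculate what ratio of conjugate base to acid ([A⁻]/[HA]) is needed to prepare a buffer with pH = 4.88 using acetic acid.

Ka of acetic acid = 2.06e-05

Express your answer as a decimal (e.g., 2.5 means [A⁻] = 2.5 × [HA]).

pKa = -log(2.06e-05) = 4.6861. pH = pKa + log([A⁻]/[HA]), so log([A⁻]/[HA]) = pH − pKa = 4.88 − 4.6861 = 0.1939. [A⁻]/[HA] = 10^(0.1939) = 1.56

[A⁻]/[HA] = 1.56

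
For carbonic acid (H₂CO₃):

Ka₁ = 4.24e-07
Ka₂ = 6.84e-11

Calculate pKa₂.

pKa₂ = -log(Ka₂) = -log(6.84e-11) = 10.16.

pK_{a2} = 10.16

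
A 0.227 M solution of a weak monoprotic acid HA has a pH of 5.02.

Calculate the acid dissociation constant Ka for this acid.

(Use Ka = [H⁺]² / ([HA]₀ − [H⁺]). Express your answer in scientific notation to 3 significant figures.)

[H⁺] = 10^(−pH) = 10^(−5.02) = 9.550e-06 M. For HA ⇌ H⁺ + A⁻, Ka = [H⁺][A⁻]/[HA] = [H⁺]² / ([HA]₀ − [H⁺]) = (9.550e-06)² / (0.227 − 9.550e-06) = 4.02e-10.

K_a = 4.02e-10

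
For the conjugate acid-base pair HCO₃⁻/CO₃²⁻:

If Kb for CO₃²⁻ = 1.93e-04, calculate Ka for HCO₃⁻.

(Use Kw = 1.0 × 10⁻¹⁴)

For a conjugate pair Ka × Kb = Kw, so Ka = Kw/Kb = 1.0 × 10⁻¹⁴ / 1.93e-04 = 5.18e-11.

K_a = 5.18e-11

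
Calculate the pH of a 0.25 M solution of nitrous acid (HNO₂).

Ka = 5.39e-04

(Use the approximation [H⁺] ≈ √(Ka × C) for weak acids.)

[H⁺] = √(Ka × C) = √(5.39e-04 × 0.25) = 1.1608e-02. pH = -log(1.1608e-02)

pH = 1.94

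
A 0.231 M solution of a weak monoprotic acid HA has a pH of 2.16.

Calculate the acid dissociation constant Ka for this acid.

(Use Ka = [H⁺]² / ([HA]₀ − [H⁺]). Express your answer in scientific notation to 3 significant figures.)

[H⁺] = 10^(−pH) = 10^(−2.16) = 6.918e-03 M. For HA ⇌ H⁺ + A⁻, Ka = [H⁺][A⁻]/[HA] = [H⁺]² / ([HA]₀ − [H⁺]) = (6.918e-03)² / (0.231 − 6.918e-03) = 2.14e-04.

K_a = 2.14e-04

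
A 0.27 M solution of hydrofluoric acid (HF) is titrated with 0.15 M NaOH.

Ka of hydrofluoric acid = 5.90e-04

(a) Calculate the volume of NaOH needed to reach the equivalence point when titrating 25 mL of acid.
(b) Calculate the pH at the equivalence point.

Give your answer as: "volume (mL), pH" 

moles acid = 0.27 × 25/1000 = 0.00675 mol; V_base = moles/0.15 × 1000 = 45.0 mL. At equivalence only the conjugate base is present: [A⁻] = 0.00675/0.070 = 9.6429e-02 M. Kb = Kw/Ka = 1.69e-11; [OH⁻] = √(Kb × [A⁻]) = 1.2784e-06; pOH = 5.89; pH = 14 - pOH = 8.11.

V = 45.0 mL, pH = 8.11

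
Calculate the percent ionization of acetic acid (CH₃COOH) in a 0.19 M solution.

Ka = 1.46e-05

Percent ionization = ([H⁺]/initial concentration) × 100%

Using Ka equilibrium: x² + Ka×x - Ka×C = 0. Solving: [H⁺] = 1.6582e-03. Percent = (1.6582e-03/0.19) × 100

Percent ionization = 0.873%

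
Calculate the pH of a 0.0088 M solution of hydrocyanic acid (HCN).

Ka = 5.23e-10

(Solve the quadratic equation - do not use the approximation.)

x² + Ka×x - Ka×C = 0. Using quadratic formula: [H⁺] = 2.1451e-06

pH = 5.67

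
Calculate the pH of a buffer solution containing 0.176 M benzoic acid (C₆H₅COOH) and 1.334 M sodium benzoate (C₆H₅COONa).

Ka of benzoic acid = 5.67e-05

pKa = -log(5.67e-05) = 4.25. pH = pKa + log([A⁻]/[HA]) = 4.25 + log(1.334/0.176)

pH = 5.13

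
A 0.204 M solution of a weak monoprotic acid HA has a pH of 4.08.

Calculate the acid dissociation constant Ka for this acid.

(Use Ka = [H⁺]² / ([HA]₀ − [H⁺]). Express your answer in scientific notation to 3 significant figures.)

[H⁺] = 10^(−pH) = 10^(−4.08) = 8.318e-05 M. For HA ⇌ H⁺ + A⁻, Ka = [H⁺][A⁻]/[HA] = [H⁺]² / ([HA]₀ − [H⁺]) = (8.318e-05)² / (0.204 − 8.318e-05) = 3.39e-08.

K_a = 3.39e-08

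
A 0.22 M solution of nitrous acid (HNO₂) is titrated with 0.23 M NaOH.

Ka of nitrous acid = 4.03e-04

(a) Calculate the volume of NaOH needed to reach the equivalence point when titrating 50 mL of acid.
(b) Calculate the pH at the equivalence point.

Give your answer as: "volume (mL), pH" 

moles acid = 0.22 × 50/1000 = 0.011 mol; V_base = moles/0.23 × 1000 = 47.8 mL. At equivalence only the conjugate base is present: [A⁻] = 0.011/0.098 = 1.1244e-01 M. Kb = Kw/Ka = 2.48e-11; [OH⁻] = √(Kb × [A⁻]) = 1.6704e-06; pOH = 5.78; pH = 14 - pOH = 8.22.

V = 47.8 mL, pH = 8.22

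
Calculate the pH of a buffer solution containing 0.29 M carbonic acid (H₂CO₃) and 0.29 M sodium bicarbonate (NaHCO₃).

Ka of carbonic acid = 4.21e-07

pKa = -log(4.21e-07) = 6.38. pH = pKa + log([A⁻]/[HA]) = 6.38 + log(0.29/0.29)

pH = 6.38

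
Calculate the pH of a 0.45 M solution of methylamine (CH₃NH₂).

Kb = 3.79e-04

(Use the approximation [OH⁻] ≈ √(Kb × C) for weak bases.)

[OH⁻] = √(Kb × C) = √(3.79e-04 × 0.45) = 1.3059e-02. pOH = 1.88, pH = 14 - pOH

pH = 12.12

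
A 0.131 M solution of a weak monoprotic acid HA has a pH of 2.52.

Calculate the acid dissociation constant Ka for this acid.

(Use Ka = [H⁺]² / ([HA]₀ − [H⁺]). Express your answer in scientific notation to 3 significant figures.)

[H⁺] = 10^(−pH) = 10^(−2.52) = 3.020e-03 M. For HA ⇌ H⁺ + A⁻, Ka = [H⁺][A⁻]/[HA] = [H⁺]² / ([HA]₀ − [H⁺]) = (3.020e-03)² / (0.131 − 3.020e-03) = 7.13e-05.

K_a = 7.13e-05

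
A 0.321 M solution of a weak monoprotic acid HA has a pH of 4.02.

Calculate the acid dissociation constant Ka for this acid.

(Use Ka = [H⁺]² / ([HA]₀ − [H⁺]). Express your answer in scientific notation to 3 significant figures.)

[H⁺] = 10^(−pH) = 10^(−4.02) = 9.550e-05 M. For HA ⇌ H⁺ + A⁻, Ka = [H⁺][A⁻]/[HA] = [H⁺]² / ([HA]₀ − [H⁺]) = (9.550e-05)² / (0.321 − 9.550e-05) = 2.84e-08.

K_a = 2.84e-08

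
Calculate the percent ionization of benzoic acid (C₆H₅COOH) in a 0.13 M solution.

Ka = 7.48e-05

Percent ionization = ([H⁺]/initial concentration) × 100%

Using Ka equilibrium: x² + Ka×x - Ka×C = 0. Solving: [H⁺] = 3.0812e-03. Percent = (3.0812e-03/0.13) × 100

Percent ionization = 2.37%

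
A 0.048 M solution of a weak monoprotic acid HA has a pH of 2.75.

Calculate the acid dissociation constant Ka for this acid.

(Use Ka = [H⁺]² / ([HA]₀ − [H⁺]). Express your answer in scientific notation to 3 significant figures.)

[H⁺] = 10^(−pH) = 10^(−2.75) = 1.778e-03 M. For HA ⇌ H⁺ + A⁻, Ka = [H⁺][A⁻]/[HA] = [H⁺]² / ([HA]₀ − [H⁺]) = (1.778e-03)² / (0.048 − 1.778e-03) = 6.84e-05.

K_a = 6.84e-05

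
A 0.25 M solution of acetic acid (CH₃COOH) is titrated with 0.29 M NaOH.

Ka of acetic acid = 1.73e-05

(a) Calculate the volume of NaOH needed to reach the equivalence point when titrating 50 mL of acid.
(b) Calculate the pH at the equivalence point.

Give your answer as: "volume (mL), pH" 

moles acid = 0.25 × 50/1000 = 0.0125 mol; V_base = moles/0.29 × 1000 = 43.1 mL. At equivalence only the conjugate base is present: [A⁻] = 0.0125/0.093 = 1.3426e-01 M. Kb = Kw/Ka = 5.78e-10; [OH⁻] = √(Kb × [A⁻]) = 8.8095e-06; pOH = 5.06; pH = 14 - pOH = 8.94.

V = 43.1 mL, pH = 8.94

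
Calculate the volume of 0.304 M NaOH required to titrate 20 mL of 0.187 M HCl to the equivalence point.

At equivalence: moles acid = moles base. moles HCl = 0.187 × 20/1000 = 0.00374 mol. V_base = moles / 0.304 × 1000 = 12.3 mL.

V_{base} = 12.3 mL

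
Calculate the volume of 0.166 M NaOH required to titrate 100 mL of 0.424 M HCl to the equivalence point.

At equivalence: moles acid = moles base. moles HCl = 0.424 × 100/1000 = 0.0424 mol. V_base = moles / 0.166 × 1000 = 255.4 mL.

V_{base} = 255.4 mL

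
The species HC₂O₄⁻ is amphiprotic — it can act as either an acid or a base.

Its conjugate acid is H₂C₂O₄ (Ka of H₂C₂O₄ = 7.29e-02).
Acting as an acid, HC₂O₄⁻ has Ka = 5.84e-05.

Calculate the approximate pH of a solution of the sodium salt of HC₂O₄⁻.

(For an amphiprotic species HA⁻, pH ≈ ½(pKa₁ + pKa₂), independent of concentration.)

pKa₁ = -log(7.29e-02) = 1.14; pKa₂ = -log(5.84e-05) = 4.23. For an amphiprotic species, pH ≈ ½(pKa₁ + pKa₂) = ½(1.14 + 4.23) = 2.69.

pH = 2.69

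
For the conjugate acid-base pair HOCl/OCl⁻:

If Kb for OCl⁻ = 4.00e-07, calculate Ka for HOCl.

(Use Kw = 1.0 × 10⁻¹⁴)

For a conjugate pair Ka × Kb = Kw, so Ka = Kw/Kb = 1.0 × 10⁻¹⁴ / 4.00e-07 = 2.50e-08.

K_a = 2.50e-08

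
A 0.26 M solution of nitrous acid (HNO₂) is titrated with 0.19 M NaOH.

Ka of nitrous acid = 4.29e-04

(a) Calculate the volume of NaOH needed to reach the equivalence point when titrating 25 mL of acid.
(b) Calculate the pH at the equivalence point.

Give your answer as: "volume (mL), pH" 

moles acid = 0.26 × 25/1000 = 0.0065 mol; V_base = moles/0.19 × 1000 = 34.2 mL. At equivalence only the conjugate base is present: [A⁻] = 0.0065/0.059 = 1.0978e-01 M. Kb = Kw/Ka = 2.33e-11; [OH⁻] = √(Kb × [A⁻]) = 1.5997e-06; pOH = 5.80; pH = 14 - pOH = 8.20.

V = 34.2 mL, pH = 8.20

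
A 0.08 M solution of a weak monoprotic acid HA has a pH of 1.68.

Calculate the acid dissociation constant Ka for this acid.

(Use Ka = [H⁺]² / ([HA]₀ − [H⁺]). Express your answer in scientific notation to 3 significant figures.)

[H⁺] = 10^(−pH) = 10^(−1.68) = 2.089e-02 M. For HA ⇌ H⁺ + A⁻, Ka = [H⁺][A⁻]/[HA] = [H⁺]² / ([HA]₀ − [H⁺]) = (2.089e-02)² / (0.08 − 2.089e-02) = 7.39e-03.

K_a = 7.39e-03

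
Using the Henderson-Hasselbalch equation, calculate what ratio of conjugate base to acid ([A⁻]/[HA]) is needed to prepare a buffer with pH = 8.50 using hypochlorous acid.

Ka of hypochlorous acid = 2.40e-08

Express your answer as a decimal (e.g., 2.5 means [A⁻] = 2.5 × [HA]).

pKa = -log(2.40e-08) = 7.6198. pH = pKa + log([A⁻]/[HA]), so log([A⁻]/[HA]) = pH − pKa = 8.50 − 7.6198 = 0.8802. [A⁻]/[HA] = 10^(0.8802) = 7.59

[A⁻]/[HA] = 7.59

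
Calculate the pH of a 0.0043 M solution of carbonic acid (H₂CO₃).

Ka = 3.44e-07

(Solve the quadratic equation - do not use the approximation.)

x² + Ka×x - Ka×C = 0. Using quadratic formula: [H⁺] = 3.8289e-05

pH = 4.42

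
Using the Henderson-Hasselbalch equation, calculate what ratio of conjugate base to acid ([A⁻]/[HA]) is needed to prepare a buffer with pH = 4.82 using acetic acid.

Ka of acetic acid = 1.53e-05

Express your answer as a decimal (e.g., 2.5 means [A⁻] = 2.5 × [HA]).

pKa = -log(1.53e-05) = 4.8153. pH = pKa + log([A⁻]/[HA]), so log([A⁻]/[HA]) = pH − pKa = 4.82 − 4.8153 = 0.0047. [A⁻]/[HA] = 10^(0.0047) = 1.01

[A⁻]/[HA] = 1.01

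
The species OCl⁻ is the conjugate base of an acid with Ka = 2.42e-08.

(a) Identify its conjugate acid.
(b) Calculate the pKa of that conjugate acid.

(a) The conjugate acid is formed by adding one H⁺ to OCl⁻, giving HOCl. (b) pKa = -log(Ka) = -log(2.42e-08) = 7.62.

Conjugate acid: HOCl; pK_a = 7.62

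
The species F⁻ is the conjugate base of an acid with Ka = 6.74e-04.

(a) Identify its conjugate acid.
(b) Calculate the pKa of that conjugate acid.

(a) The conjugate acid is formed by adding one H⁺ to F⁻, giving HF. (b) pKa = -log(Ka) = -log(6.74e-04) = 3.17.

Conjugate acid: HF; pK_a = 3.17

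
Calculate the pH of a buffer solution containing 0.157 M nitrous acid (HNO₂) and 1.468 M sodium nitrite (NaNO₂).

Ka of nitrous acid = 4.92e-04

pKa = -log(4.92e-04) = 3.31. pH = pKa + log([A⁻]/[HA]) = 3.31 + log(1.468/0.157)

pH = 4.28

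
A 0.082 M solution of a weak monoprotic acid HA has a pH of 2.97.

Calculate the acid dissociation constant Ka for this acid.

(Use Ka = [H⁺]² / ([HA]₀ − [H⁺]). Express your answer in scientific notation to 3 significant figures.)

[H⁺] = 10^(−pH) = 10^(−2.97) = 1.072e-03 M. For HA ⇌ H⁺ + A⁻, Ka = [H⁺][A⁻]/[HA] = [H⁺]² / ([HA]₀ − [H⁺]) = (1.072e-03)² / (0.082 − 1.072e-03) = 1.42e-05.

K_a = 1.42e-05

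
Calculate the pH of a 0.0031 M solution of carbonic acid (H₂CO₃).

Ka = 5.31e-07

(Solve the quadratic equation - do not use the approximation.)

x² + Ka×x - Ka×C = 0. Using quadratic formula: [H⁺] = 4.0308e-05

pH = 4.39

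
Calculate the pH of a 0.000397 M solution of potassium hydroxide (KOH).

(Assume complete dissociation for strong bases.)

[OH⁻] = 0.000397 M for strong base. pOH = -log[OH⁻] = 3.40, pH = 14 - pOH

pH = 10.60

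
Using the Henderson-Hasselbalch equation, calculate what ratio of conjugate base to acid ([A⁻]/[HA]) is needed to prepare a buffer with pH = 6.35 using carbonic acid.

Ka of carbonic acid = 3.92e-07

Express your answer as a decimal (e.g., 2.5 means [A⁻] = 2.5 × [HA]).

pKa = -log(3.92e-07) = 6.4067. pH = pKa + log([A⁻]/[HA]), so log([A⁻]/[HA]) = pH − pKa = 6.35 − 6.4067 = -0.0567. [A⁻]/[HA] = 10^(-0.0567) = 0.878

[A⁻]/[HA] = 0.878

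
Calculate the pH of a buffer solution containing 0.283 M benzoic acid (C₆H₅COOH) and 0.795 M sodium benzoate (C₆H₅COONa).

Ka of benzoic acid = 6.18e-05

pKa = -log(6.18e-05) = 4.21. pH = pKa + log([A⁻]/[HA]) = 4.21 + log(0.795/0.283)

pH = 4.66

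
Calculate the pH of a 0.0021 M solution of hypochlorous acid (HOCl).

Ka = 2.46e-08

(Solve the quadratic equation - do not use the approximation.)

x² + Ka×x - Ka×C = 0. Using quadratic formula: [H⁺] = 7.1752e-06

pH = 5.14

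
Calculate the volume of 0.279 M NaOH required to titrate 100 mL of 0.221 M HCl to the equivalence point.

At equivalence: moles acid = moles base. moles HCl = 0.221 × 100/1000 = 0.0221 mol. V_base = moles / 0.279 × 1000 = 79.2 mL.

V_{base} = 79.2 mL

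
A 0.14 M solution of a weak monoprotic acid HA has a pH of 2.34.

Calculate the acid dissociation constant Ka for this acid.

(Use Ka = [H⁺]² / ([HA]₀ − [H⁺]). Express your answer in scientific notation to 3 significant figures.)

[H⁺] = 10^(−pH) = 10^(−2.34) = 4.571e-03 M. For HA ⇌ H⁺ + A⁻, Ka = [H⁺][A⁻]/[HA] = [H⁺]² / ([HA]₀ − [H⁺]) = (4.571e-03)² / (0.14 − 4.571e-03) = 1.54e-04.

K_a = 1.54e-04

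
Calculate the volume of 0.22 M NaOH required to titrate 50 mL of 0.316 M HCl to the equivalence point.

At equivalence: moles acid = moles base. moles HCl = 0.316 × 50/1000 = 0.0158 mol. V_base = moles / 0.22 × 1000 = 71.8 mL.

V_{base} = 71.8 mL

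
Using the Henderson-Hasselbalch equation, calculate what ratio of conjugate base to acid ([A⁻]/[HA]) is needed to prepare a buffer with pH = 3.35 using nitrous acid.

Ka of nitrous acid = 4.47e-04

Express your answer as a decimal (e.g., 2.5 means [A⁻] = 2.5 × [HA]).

pKa = -log(4.47e-04) = 3.3497. pH = pKa + log([A⁻]/[HA]), so log([A⁻]/[HA]) = pH − pKa = 3.35 − 3.3497 = 0.0003. [A⁻]/[HA] = 10^(0.0003) = 1.00

[A⁻]/[HA] = 1.00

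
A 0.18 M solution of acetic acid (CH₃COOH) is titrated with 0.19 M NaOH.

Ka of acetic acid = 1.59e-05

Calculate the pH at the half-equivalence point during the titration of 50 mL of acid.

At half-equivalence [HA] = [A⁻], so Henderson-Hasselbalch gives pH = pKa = -log(1.59e-05) = 4.80.

pH = pKa = 4.80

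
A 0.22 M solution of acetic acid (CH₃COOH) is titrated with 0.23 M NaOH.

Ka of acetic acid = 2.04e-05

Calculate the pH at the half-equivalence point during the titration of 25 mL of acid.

At half-equivalence [HA] = [A⁻], so Henderson-Hasselbalch gives pH = pKa = -log(2.04e-05) = 4.69.

pH = pKa = 4.69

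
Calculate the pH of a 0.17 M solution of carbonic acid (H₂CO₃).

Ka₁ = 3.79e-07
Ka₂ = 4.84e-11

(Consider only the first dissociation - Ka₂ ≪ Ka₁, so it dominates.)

First dissociation dominates. From Ka₁ = [H⁺][HA⁻]/[H₂A], x² + Ka₁·x − Ka₁·C = 0 with C = 0.17 M and Ka₁ = 3.79e-07. Solving: [H⁺] = (−Ka₁ + √(Ka₁² + 4·Ka₁·C)) / 2 = 2.5364e-04 M. pH = -log(2.5364e-04) = 3.60.

pH = 3.60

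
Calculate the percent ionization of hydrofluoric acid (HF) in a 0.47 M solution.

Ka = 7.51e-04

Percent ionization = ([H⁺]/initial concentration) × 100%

Using Ka equilibrium: x² + Ka×x - Ka×C = 0. Solving: [H⁺] = 1.8416e-02. Percent = (1.8416e-02/0.47) × 100

Percent ionization = 3.92%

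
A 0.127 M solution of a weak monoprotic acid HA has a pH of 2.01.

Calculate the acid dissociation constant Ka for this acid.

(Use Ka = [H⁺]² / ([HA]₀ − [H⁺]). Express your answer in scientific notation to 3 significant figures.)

[H⁺] = 10^(−pH) = 10^(−2.01) = 9.772e-03 M. For HA ⇌ H⁺ + A⁻, Ka = [H⁺][A⁻]/[HA] = [H⁺]² / ([HA]₀ − [H⁺]) = (9.772e-03)² / (0.127 − 9.772e-03) = 8.15e-04.

K_a = 8.15e-04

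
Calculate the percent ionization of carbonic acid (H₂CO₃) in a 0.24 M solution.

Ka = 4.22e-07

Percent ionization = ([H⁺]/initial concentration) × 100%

Using Ka equilibrium: x² + Ka×x - Ka×C = 0. Solving: [H⁺] = 3.1803e-04. Percent = (3.1803e-04/0.24) × 100

Percent ionization = 0.133%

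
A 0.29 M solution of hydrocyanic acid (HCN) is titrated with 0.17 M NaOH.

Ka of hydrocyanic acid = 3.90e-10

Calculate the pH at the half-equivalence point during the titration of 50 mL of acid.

At half-equivalence [HA] = [A⁻], so Henderson-Hasselbalch gives pH = pKa = -log(3.90e-10) = 9.41.

pH = pKa = 9.41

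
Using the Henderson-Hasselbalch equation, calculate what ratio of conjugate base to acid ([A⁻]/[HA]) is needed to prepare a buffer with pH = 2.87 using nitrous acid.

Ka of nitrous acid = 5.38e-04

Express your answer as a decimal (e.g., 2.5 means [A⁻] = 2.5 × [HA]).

pKa = -log(5.38e-04) = 3.2692. pH = pKa + log([A⁻]/[HA]), so log([A⁻]/[HA]) = pH − pKa = 2.87 − 3.2692 = -0.3992. [A⁻]/[HA] = 10^(-0.3992) = 0.399

[A⁻]/[HA] = 0.399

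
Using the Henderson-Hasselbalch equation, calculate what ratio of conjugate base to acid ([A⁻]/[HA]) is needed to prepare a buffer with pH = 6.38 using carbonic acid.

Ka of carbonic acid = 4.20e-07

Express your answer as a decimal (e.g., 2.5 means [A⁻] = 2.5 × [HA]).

pKa = -log(4.20e-07) = 6.3768. pH = pKa + log([A⁻]/[HA]), so log([A⁻]/[HA]) = pH − pKa = 6.38 − 6.3768 = 0.0032. [A⁻]/[HA] = 10^(0.0032) = 1.01

[A⁻]/[HA] = 1.01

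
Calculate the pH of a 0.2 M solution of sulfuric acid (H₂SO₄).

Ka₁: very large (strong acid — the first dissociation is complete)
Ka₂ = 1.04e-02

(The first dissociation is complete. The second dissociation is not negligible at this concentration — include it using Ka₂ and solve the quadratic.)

First dissociation is complete: [H⁺]₀ = [HSO₄⁻]₀ = C = 0.2 M. Second dissociation HSO₄⁻ ⇌ H⁺ + SO₄²⁻: let x = [SO₄²⁻]. Ka₂ = (C + x)·x / (C − x) = 1.04e-02 → x² + (C + Ka₂)·x − Ka₂·C = 0 → x² + 0.21040·x − 2.080e-03 = 0. x = (−0.21040 + √(0.21040² + 4 × 2.080e-03)) / 2 = 9.4605e-03 M. [H⁺] = C + x = 0.2 + 9.4605e-03 = 2.0946e-01 M. pH = -log(2.0946e-01) = 0.68.

pH = 0.68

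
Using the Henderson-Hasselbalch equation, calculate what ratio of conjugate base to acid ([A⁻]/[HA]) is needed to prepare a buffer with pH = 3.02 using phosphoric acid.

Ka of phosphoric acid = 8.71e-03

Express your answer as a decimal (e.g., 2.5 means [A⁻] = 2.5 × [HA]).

pKa = -log(8.71e-03) = 2.0600. pH = pKa + log([A⁻]/[HA]), so log([A⁻]/[HA]) = pH − pKa = 3.02 − 2.0600 = 0.9600. [A⁻]/[HA] = 10^(0.9600) = 9.12

[A⁻]/[HA] = 9.12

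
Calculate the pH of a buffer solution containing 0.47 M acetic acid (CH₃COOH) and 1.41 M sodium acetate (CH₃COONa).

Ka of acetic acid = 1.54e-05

pKa = -log(1.54e-05) = 4.81. pH = pKa + log([A⁻]/[HA]) = 4.81 + log(1.41/0.47)

pH = 5.29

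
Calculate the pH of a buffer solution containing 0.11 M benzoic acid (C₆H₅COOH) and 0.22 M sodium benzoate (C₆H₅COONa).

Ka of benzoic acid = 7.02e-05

pKa = -log(7.02e-05) = 4.15. pH = pKa + log([A⁻]/[HA]) = 4.15 + log(0.22/0.11)

pH = 4.45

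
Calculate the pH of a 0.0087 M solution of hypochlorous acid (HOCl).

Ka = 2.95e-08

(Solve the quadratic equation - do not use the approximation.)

x² + Ka×x - Ka×C = 0. Using quadratic formula: [H⁺] = 1.6006e-05

pH = 4.80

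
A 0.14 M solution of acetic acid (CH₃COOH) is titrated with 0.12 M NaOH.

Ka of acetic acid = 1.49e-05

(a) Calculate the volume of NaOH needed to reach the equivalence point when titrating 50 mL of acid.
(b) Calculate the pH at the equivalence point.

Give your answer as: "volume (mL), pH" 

moles acid = 0.14 × 50/1000 = 0.007 mol; V_base = moles/0.12 × 1000 = 58.3 mL. At equivalence only the conjugate base is present: [A⁻] = 0.007/0.108 = 6.4615e-02 M. Kb = Kw/Ka = 6.71e-10; [OH⁻] = √(Kb × [A⁻]) = 6.5853e-06; pOH = 5.18; pH = 14 - pOH = 8.82.

V = 58.3 mL, pH = 8.82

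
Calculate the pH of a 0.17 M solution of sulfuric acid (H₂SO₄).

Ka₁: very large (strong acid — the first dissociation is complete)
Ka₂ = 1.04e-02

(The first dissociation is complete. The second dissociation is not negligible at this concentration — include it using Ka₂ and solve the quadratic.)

First dissociation is complete: [H⁺]₀ = [HSO₄⁻]₀ = C = 0.17 M. Second dissociation HSO₄⁻ ⇌ H⁺ + SO₄²⁻: let x = [SO₄²⁻]. Ka₂ = (C + x)·x / (C − x) = 1.04e-02 → x² + (C + Ka₂)·x − Ka₂·C = 0 → x² + 0.18040·x − 1.768e-03 = 0. x = (−0.18040 + √(0.18040² + 4 × 1.768e-03)) / 2 = 9.3190e-03 M. [H⁺] = C + x = 0.17 + 9.3190e-03 = 1.7932e-01 M. pH = -log(1.7932e-01) = 0.75.

pH = 0.75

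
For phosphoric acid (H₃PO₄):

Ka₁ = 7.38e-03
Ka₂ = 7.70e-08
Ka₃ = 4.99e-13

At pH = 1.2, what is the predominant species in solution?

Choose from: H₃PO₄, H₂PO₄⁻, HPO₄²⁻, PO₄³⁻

pKa₁ = 2.13, pKa₂ = 7.11, pKa₃ = 12.30. For a polyprotic acid the predominant species crosses at each pKa: below pKa_n the protonated form dominates, above it the deprotonated form does. At pH = 1.2, the predominant species is H₃PO₄.

H₃PO₄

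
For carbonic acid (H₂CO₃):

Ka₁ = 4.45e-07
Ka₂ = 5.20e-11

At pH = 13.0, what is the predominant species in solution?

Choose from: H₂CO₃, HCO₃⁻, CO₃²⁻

pKa₁ = 6.35, pKa₂ = 10.28. For a polyprotic acid the predominant species crosses at each pKa: below pKa_n the protonated form dominates, above it the deprotonated form does. At pH = 13.0, the predominant species is CO₃²⁻.

CO₃²⁻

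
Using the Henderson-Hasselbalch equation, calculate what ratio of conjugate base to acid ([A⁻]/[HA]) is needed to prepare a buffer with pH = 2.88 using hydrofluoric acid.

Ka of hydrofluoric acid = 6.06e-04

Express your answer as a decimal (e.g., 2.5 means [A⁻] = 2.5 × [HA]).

pKa = -log(6.06e-04) = 3.2175. pH = pKa + log([A⁻]/[HA]), so log([A⁻]/[HA]) = pH − pKa = 2.88 − 3.2175 = -0.3375. [A⁻]/[HA] = 10^(-0.3375) = 0.460

[A⁻]/[HA] = 0.460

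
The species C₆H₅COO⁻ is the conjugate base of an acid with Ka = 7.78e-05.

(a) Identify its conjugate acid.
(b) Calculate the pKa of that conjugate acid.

(a) The conjugate acid is formed by adding one H⁺ to C₆H₅COO⁻, giving C₆H₅COOH. (b) pKa = -log(Ka) = -log(7.78e-05) = 4.11.

Conjugate acid: C₆H₅COOH; pK_a = 4.11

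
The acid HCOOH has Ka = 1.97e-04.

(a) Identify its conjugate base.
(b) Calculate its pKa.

(a) The conjugate base is formed by removing one H⁺ from HCOOH, giving HCOO⁻. (b) pKa = -log(Ka) = -log(1.97e-04) = 3.71.

Conjugate base: HCOO⁻; pK_a = 3.71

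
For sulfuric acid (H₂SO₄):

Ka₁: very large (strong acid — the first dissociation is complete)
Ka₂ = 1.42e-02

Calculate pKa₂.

pKa₂ = -log(Ka₂) = -log(1.42e-02) = 1.85.

pK_{a2} = 1.85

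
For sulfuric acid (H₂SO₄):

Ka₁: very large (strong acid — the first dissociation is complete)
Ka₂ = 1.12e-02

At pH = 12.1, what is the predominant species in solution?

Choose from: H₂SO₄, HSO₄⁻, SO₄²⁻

The first dissociation is complete, so H₂SO₄ itself is never the predominant species in water; pKa₂ = -log(1.12e-02) = 1.95. For a polyprotic acid the predominant species crosses at each pKa: below pKa_n the protonated form dominates, above it the deprotonated form does. At pH = 12.1, the predominant species is SO₄²⁻.

SO₄²⁻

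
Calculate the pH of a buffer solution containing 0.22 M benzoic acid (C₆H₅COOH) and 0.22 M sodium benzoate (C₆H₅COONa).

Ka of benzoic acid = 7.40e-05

pKa = -log(7.40e-05) = 4.13. pH = pKa + log([A⁻]/[HA]) = 4.13 + log(0.22/0.22)

pH = 4.13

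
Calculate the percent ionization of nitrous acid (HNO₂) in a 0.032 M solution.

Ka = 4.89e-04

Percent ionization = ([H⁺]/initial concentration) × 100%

Using Ka equilibrium: x² + Ka×x - Ka×C = 0. Solving: [H⁺] = 3.7188e-03. Percent = (3.7188e-03/0.032) × 100

Percent ionization = 11.6%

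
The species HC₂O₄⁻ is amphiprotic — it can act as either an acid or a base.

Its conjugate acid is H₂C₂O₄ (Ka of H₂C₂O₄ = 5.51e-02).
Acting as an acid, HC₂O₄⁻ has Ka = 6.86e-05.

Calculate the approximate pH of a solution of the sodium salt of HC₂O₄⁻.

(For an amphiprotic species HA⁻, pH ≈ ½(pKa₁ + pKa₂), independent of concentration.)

pKa₁ = -log(5.51e-02) = 1.26; pKa₂ = -log(6.86e-05) = 4.16. For an amphiprotic species, pH ≈ ½(pKa₁ + pKa₂) = ½(1.26 + 4.16) = 2.71.

pH = 2.71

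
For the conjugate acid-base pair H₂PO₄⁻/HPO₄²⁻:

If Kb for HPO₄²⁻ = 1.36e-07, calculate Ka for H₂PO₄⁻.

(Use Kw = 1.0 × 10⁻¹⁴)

For a conjugate pair Ka × Kb = Kw, so Ka = Kw/Kb = 1.0 × 10⁻¹⁴ / 1.36e-07 = 7.35e-08.

K_a = 7.35e-08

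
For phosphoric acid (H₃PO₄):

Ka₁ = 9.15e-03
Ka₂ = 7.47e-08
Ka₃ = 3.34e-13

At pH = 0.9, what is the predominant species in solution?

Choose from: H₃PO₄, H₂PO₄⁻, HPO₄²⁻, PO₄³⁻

pKa₁ = 2.04, pKa₂ = 7.13, pKa₃ = 12.48. For a polyprotic acid the predominant species crosses at each pKa: below pKa_n the protonated form dominates, above it the deprotonated form does. At pH = 0.9, the predominant species is H₃PO₄.

H₃PO₄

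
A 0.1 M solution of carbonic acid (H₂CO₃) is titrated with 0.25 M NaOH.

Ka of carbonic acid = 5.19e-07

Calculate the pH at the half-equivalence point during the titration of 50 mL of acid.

At half-equivalence [HA] = [A⁻], so Henderson-Hasselbalch gives pH = pKa = -log(5.19e-07) = 6.28.

pH = pKa = 6.28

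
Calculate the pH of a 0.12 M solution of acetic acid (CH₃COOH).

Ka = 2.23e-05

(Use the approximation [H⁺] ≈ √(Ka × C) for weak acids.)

[H⁺] = √(Ka × C) = √(2.23e-05 × 0.12) = 1.6358e-03. pH = -log(1.6358e-03)

pH = 2.79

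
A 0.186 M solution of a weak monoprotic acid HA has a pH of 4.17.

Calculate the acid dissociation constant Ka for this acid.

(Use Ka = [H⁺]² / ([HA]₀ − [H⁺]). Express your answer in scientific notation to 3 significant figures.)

[H⁺] = 10^(−pH) = 10^(−4.17) = 6.761e-05 M. For HA ⇌ H⁺ + A⁻, Ka = [H⁺][A⁻]/[HA] = [H⁺]² / ([HA]₀ − [H⁺]) = (6.761e-05)² / (0.186 − 6.761e-05) = 2.46e-08.

K_a = 2.46e-08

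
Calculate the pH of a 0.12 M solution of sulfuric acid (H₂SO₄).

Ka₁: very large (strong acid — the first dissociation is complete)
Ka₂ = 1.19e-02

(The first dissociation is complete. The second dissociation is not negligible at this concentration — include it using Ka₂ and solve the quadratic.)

First dissociation is complete: [H⁺]₀ = [HSO₄⁻]₀ = C = 0.12 M. Second dissociation HSO₄⁻ ⇌ H⁺ + SO₄²⁻: let x = [SO₄²⁻]. Ka₂ = (C + x)·x / (C − x) = 1.19e-02 → x² + (C + Ka₂)·x − Ka₂·C = 0 → x² + 0.13190·x − 1.428e-03 = 0. x = (−0.13190 + √(0.13190² + 4 × 1.428e-03)) / 2 = 1.0059e-02 M. [H⁺] = C + x = 0.12 + 1.0059e-02 = 1.3006e-01 M. pH = -log(1.3006e-01) = 0.89.

pH = 0.89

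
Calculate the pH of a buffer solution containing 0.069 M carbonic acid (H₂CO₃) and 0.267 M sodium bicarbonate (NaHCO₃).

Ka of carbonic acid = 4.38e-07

pKa = -log(4.38e-07) = 6.36. pH = pKa + log([A⁻]/[HA]) = 6.36 + log(0.267/0.069)

pH = 6.95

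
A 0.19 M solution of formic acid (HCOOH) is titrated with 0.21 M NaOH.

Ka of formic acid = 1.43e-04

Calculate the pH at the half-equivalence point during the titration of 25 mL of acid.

At half-equivalence [HA] = [A⁻], so Henderson-Hasselbalch gives pH = pKa = -log(1.43e-04) = 3.84.

pH = pKa = 3.84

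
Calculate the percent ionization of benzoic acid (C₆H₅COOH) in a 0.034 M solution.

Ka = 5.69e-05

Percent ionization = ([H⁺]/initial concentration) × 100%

Using Ka equilibrium: x² + Ka×x - Ka×C = 0. Solving: [H⁺] = 1.3627e-03. Percent = (1.3627e-03/0.034) × 100

Percent ionization = 4.01%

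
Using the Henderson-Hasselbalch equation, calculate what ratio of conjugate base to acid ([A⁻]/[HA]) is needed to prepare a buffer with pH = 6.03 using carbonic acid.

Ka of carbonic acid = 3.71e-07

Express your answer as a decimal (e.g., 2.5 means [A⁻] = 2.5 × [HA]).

pKa = -log(3.71e-07) = 6.4306. pH = pKa + log([A⁻]/[HA]), so log([A⁻]/[HA]) = pH − pKa = 6.03 − 6.4306 = -0.4006. [A⁻]/[HA] = 10^(-0.4006) = 0.398

[A⁻]/[HA] = 0.398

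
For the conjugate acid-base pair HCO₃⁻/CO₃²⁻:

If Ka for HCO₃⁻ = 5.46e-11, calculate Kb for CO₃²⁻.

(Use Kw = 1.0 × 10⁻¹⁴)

For a conjugate pair Ka × Kb = Kw, so Kb = Kw/Ka = 1.0 × 10⁻¹⁴ / 5.46e-11 = 1.83e-04.

K_b = 1.83e-04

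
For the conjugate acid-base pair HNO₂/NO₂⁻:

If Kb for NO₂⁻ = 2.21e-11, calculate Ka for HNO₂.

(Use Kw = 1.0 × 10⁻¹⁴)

For a conjugate pair Ka × Kb = Kw, so Ka = Kw/Kb = 1.0 × 10⁻¹⁴ / 2.21e-11 = 4.52e-04.

K_a = 4.52e-04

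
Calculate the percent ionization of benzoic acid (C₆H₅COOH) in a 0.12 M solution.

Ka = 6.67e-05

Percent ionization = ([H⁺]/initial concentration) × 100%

Using Ka equilibrium: x² + Ka×x - Ka×C = 0. Solving: [H⁺] = 2.7960e-03. Percent = (2.7960e-03/0.12) × 100

Percent ionization = 2.33%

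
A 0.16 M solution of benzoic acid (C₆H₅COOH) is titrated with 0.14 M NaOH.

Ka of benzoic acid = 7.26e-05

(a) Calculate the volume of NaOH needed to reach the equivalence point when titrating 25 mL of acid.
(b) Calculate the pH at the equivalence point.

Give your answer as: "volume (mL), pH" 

moles acid = 0.16 × 25/1000 = 0.004 mol; V_base = moles/0.14 × 1000 = 28.6 mL. At equivalence only the conjugate base is present: [A⁻] = 0.004/0.054 = 7.4667e-02 M. Kb = Kw/Ka = 1.38e-10; [OH⁻] = √(Kb × [A⁻]) = 3.2070e-06; pOH = 5.49; pH = 14 - pOH = 8.51.

V = 28.6 mL, pH = 8.51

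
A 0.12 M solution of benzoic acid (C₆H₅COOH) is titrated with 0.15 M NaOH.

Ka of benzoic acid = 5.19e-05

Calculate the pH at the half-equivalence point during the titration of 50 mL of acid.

At half-equivalence [HA] = [A⁻], so Henderson-Hasselbalch gives pH = pKa = -log(5.19e-05) = 4.28.

pH = pKa = 4.28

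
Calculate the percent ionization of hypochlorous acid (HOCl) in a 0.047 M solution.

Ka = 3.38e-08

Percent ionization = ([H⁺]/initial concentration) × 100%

Using Ka equilibrium: x² + Ka×x - Ka×C = 0. Solving: [H⁺] = 3.9840e-05. Percent = (3.9840e-05/0.047) × 100

Percent ionization = 0.0848%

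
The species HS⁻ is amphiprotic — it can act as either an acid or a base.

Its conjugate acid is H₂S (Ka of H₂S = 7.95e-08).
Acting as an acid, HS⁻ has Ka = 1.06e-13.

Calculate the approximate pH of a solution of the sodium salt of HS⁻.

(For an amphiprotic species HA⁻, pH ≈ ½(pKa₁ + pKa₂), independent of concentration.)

pKa₁ = -log(7.95e-08) = 7.10; pKa₂ = -log(1.06e-13) = 12.97. For an amphiprotic species, pH ≈ ½(pKa₁ + pKa₂) = ½(7.10 + 12.97) = 10.04.

pH = 10.04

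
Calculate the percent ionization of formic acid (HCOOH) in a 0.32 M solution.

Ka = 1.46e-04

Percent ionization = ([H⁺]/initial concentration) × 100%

Using Ka equilibrium: x² + Ka×x - Ka×C = 0. Solving: [H⁺] = 6.7626e-03. Percent = (6.7626e-03/0.32) × 100

Percent ionization = 2.11%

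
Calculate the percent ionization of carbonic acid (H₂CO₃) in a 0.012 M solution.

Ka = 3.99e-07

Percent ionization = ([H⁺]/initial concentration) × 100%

Using Ka equilibrium: x² + Ka×x - Ka×C = 0. Solving: [H⁺] = 6.8996e-05. Percent = (6.8996e-05/0.012) × 100

Percent ionization = 0.575%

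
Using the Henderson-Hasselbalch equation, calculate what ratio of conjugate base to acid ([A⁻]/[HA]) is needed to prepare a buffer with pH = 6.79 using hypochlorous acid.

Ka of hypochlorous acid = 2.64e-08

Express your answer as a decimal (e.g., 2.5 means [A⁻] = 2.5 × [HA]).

pKa = -log(2.64e-08) = 7.5784. pH = pKa + log([A⁻]/[HA]), so log([A⁻]/[HA]) = pH − pKa = 6.79 − 7.5784 = -0.7884. [A⁻]/[HA] = 10^(-0.7884) = 0.163

[A⁻]/[HA] = 0.163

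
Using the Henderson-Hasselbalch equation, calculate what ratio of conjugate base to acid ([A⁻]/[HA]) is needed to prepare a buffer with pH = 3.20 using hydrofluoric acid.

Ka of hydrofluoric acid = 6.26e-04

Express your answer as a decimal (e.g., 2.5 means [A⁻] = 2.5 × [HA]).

pKa = -log(6.26e-04) = 3.2034. pH = pKa + log([A⁻]/[HA]), so log([A⁻]/[HA]) = pH − pKa = 3.20 − 3.2034 = -0.0034. [A⁻]/[HA] = 10^(-0.0034) = 0.992

[A⁻]/[HA] = 0.992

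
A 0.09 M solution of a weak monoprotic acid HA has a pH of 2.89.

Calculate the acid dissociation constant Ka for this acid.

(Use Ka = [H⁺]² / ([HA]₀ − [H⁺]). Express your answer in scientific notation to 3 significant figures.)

[H⁺] = 10^(−pH) = 10^(−2.89) = 1.288e-03 M. For HA ⇌ H⁺ + A⁻, Ka = [H⁺][A⁻]/[HA] = [H⁺]² / ([HA]₀ − [H⁺]) = (1.288e-03)² / (0.09 − 1.288e-03) = 1.87e-05.

K_a = 1.87e-05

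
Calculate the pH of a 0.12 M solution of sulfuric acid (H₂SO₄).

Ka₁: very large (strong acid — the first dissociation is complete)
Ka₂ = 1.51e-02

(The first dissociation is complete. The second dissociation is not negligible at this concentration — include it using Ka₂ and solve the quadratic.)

First dissociation is complete: [H⁺]₀ = [HSO₄⁻]₀ = C = 0.12 M. Second dissociation HSO₄⁻ ⇌ H⁺ + SO₄²⁻: let x = [SO₄²⁻]. Ka₂ = (C + x)·x / (C − x) = 1.51e-02 → x² + (C + Ka₂)·x − Ka₂·C = 0 → x² + 0.13510·x − 1.812e-03 = 0. x = (−0.13510 + √(0.13510² + 4 × 1.812e-03)) / 2 = 1.2294e-02 M. [H⁺] = C + x = 0.12 + 1.2294e-02 = 1.3229e-01 M. pH = -log(1.3229e-01) = 0.88.

pH = 0.88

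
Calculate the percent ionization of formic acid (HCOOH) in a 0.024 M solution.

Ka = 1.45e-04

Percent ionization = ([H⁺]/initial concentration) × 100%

Using Ka equilibrium: x² + Ka×x - Ka×C = 0. Solving: [H⁺] = 1.7944e-03. Percent = (1.7944e-03/0.024) × 100

Percent ionization = 7.48%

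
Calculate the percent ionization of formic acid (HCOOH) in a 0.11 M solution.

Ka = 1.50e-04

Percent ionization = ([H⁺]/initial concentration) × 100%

Using Ka equilibrium: x² + Ka×x - Ka×C = 0. Solving: [H⁺] = 3.9877e-03. Percent = (3.9877e-03/0.11) × 100

Percent ionization = 3.63%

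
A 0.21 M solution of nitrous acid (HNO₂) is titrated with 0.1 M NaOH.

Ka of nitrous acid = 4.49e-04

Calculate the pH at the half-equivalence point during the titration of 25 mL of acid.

At half-equivalence [HA] = [A⁻], so Henderson-Hasselbalch gives pH = pKa = -log(4.49e-04) = 3.35.

pH = pKa = 3.35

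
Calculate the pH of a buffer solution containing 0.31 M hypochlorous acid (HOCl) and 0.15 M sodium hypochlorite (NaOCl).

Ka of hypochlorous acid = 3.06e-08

pKa = -log(3.06e-08) = 7.51. pH = pKa + log([A⁻]/[HA]) = 7.51 + log(0.15/0.31)

pH = 7.20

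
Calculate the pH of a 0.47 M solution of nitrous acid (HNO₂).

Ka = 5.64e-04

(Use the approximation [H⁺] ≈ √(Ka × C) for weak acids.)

[H⁺] = √(Ka × C) = √(5.64e-04 × 0.47) = 1.6281e-02. pH = -log(1.6281e-02)

pH = 1.79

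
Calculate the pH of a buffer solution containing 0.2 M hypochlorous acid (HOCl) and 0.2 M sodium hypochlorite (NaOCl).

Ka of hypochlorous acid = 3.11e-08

pKa = -log(3.11e-08) = 7.51. pH = pKa + log([A⁻]/[HA]) = 7.51 + log(0.2/0.2)

pH = 7.51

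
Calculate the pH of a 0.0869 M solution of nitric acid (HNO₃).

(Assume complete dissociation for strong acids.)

[H⁺] = 0.0869 M for strong acid. pH = -log[H⁺] = -log(0.0869)

pH = 1.06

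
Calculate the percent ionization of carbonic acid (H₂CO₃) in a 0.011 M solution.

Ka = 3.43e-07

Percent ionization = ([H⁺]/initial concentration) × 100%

Using Ka equilibrium: x² + Ka×x - Ka×C = 0. Solving: [H⁺] = 6.1253e-05. Percent = (6.1253e-05/0.011) × 100

Percent ionization = 0.557%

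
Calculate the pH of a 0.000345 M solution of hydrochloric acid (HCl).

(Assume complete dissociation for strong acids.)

[H⁺] = 0.000345 M for strong acid. pH = -log[H⁺] = -log(0.000345)

pH = 3.46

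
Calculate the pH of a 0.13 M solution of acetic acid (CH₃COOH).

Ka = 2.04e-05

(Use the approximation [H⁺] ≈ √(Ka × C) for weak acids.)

[H⁺] = √(Ka × C) = √(2.04e-05 × 0.13) = 1.6285e-03. pH = -log(1.6285e-03)

pH = 2.79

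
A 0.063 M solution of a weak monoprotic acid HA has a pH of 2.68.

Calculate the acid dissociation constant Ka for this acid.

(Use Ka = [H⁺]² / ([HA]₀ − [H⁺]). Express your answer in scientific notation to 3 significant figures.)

[H⁺] = 10^(−pH) = 10^(−2.68) = 2.089e-03 M. For HA ⇌ H⁺ + A⁻, Ka = [H⁺][A⁻]/[HA] = [H⁺]² / ([HA]₀ − [H⁺]) = (2.089e-03)² / (0.063 − 2.089e-03) = 7.17e-05.

K_a = 7.17e-05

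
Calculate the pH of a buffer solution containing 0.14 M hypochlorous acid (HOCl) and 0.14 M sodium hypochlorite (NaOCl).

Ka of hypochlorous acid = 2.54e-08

pKa = -log(2.54e-08) = 7.60. pH = pKa + log([A⁻]/[HA]) = 7.60 + log(0.14/0.14)

pH = 7.60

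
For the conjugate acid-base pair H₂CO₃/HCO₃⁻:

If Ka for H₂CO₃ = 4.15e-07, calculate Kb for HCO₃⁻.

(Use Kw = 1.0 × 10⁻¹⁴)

For a conjugate pair Ka × Kb = Kw, so Kb = Kw/Ka = 1.0 × 10⁻¹⁴ / 4.15e-07 = 2.41e-08.

K_b = 2.41e-08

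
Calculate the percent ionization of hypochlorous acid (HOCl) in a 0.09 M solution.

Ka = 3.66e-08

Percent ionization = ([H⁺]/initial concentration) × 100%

Using Ka equilibrium: x² + Ka×x - Ka×C = 0. Solving: [H⁺] = 5.7375e-05. Percent = (5.7375e-05/0.09) × 100

Percent ionization = 0.0638%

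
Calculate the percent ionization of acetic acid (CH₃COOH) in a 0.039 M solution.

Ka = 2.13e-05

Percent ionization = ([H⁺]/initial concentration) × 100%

Using Ka equilibrium: x² + Ka×x - Ka×C = 0. Solving: [H⁺] = 9.0084e-04. Percent = (9.0084e-04/0.039) × 100

Percent ionization = 2.31%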